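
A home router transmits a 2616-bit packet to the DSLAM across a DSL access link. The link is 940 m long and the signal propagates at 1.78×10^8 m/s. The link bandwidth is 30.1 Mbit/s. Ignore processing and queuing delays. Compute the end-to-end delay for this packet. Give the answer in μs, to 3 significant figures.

Transmission delay = L/R = 2616 / 30100000 = 86.9103 μs.
Propagation delay = d/s = 940 m / 178000000 m/s = 5.2809 μs.
Total = 92.2 μs.

92.2 μs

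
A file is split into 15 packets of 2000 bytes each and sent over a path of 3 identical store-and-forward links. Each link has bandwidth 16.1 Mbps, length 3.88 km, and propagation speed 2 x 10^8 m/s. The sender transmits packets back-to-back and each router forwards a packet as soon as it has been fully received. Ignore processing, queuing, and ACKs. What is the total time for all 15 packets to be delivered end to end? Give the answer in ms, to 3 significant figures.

Per-hop transmission t_tx = L/R = 16000/1.61e+07 = 0.993789 ms.
Per-hop propagation t_prop = 3880/200000000 = 0.0194 ms.
Pipeline fill: first packet needs 3·t_tx to clear all hops; remaining 14 packets each add one t_tx.
Total = (3+15-1)·t_tx + 3·t_prop = 17·0.993789 + 3·0.0194 = 17.0 ms.

17.0 ms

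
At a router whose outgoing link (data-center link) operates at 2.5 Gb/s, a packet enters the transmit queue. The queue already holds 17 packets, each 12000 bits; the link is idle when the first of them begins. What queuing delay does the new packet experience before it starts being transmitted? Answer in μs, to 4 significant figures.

81.60 μs

Each queued packet: L/R = 12000/2500000000 = 4.8 μs.
17 queued → 81.6 μs.
Queuing delay = 81.60 μs.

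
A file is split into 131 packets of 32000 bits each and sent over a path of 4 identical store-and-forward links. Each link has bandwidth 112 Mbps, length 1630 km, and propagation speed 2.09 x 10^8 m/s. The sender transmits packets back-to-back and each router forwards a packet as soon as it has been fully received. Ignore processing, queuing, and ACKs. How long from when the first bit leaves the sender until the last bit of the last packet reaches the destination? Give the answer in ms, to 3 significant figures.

Per-hop transmission t_tx = L/R = 32000/112000000 = 0.285714 ms.
Per-hop propagation t_prop = 1630000/209000000 = 7.79904 ms.
Pipeline fill: first packet needs 4·t_tx to clear all hops; remaining 130 packets each add one t_tx.
Total = (4+131-1)·t_tx + 4·t_prop = 134·0.285714 + 4·7.79904 = 69.5 ms.

69.5 ms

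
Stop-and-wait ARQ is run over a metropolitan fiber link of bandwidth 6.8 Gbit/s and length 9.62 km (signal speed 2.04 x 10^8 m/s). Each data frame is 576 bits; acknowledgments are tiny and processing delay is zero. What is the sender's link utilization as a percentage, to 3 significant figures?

0.0897 %

t_tx = L/R = 576/6800000000 = 8.47059e-08 s.
t_prop = 9620/204000000 = 4.71569e-05 s; RTT = 9.43137e-05 s.
Cycle = t_tx + RTT = 9.43984e-05 s.
Utilization = t_tx / cycle = 8.47059e-08/9.43984e-05 = 0.0897 %.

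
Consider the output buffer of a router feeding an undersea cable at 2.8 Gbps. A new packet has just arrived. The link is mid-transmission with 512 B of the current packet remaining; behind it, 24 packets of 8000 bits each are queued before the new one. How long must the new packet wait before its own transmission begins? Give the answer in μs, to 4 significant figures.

70.03 μs

Each queued packet: L/R = 8000/2800000000 = 2.85714 μs.
24 queued → 68.5714 μs.
Plus remaining 4096 bits of current packet: 1.46286 μs.
Queuing delay = 70.03 μs.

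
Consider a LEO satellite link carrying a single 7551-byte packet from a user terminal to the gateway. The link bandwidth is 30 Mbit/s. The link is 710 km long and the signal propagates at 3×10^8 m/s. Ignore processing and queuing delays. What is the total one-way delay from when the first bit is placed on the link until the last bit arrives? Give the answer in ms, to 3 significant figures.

4.38 ms

L = 7551 × 8 = 60408 bits.
Transmission delay = L/R = 60408 / 30000000 = 2.0136 ms.
Propagation delay = d/s = 710000 m / 300000000 m/s = 2.36667 ms.
Total = 4.38 ms.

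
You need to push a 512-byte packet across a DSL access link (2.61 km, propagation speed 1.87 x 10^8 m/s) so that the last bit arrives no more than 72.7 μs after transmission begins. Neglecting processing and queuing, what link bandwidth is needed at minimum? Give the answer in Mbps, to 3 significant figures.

69.7 Mbps

L = 4096 bits.
Propagation delay = 2610 / 187000000 = 13.9572 μs.
Transmission budget = 72.7 − 13.9572 = 58.7428 μs.
R ≥ L / t_tx = 4096 bits / 5.87428e-05 s = 69.7 Mbps.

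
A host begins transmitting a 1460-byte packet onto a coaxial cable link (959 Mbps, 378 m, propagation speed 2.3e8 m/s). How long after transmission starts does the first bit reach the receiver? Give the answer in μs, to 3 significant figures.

First bit experiences only propagation delay: d/s = 378/2.3e+08 = 1.64 μs.

1.64 μs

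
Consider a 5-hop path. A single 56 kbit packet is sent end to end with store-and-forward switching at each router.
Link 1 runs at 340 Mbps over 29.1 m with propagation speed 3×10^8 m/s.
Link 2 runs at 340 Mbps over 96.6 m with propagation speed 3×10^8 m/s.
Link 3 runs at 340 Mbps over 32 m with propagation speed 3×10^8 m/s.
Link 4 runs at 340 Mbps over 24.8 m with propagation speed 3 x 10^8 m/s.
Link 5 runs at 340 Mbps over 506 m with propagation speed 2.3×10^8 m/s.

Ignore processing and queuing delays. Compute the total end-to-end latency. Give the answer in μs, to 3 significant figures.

826 μs

L = 56000 bits.
Transmission delay per hop = L/R = 56000/340000000 = 164.706 μs; 5 hops → 823.529 μs.
Propagation delays (d/s per hop): 0.097, 0.322, 0.106667, 0.0826667, 2.2 μs; sum = 2.80833 μs.
End-to-end = 826 μs.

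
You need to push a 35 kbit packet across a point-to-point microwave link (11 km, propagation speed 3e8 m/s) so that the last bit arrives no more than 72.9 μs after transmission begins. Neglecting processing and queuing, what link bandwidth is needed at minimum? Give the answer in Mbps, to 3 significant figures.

Propagation delay = 11000 / 300000000 = 36.6667 μs.
Transmission budget = 72.9 − 36.6667 = 36.2333 μs.
R ≥ L / t_tx = 35000 bits / 3.62333e-05 s = 966 Mbps.

966 Mbps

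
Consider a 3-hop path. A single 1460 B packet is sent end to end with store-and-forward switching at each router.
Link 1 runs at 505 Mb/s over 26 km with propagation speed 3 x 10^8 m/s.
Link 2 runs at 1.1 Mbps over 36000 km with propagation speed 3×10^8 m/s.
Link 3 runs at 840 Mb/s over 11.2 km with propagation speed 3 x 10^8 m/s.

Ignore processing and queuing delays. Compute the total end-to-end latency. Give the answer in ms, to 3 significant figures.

131 ms

L = 1460 × 8 = 11680 bits.
Transmission delays (L/R per hop): 0.0231287, 10.6182, 0.0139048 ms; sum = 10.6552 ms.
Propagation delays (d/s per hop): 0.0866667, 120, 0.0373333 ms; sum = 120.124 ms.
End-to-end = 131 ms.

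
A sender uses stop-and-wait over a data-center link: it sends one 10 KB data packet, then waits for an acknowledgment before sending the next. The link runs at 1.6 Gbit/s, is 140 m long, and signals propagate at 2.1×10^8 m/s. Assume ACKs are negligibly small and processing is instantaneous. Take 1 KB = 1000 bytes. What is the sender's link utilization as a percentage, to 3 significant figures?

97.4 %

t_tx = L/R = 80000/1600000000 = 5e-05 s.
t_prop = 140/210000000 = 6.66667e-07 s; RTT = 1.33333e-06 s.
Cycle = t_tx + RTT = 5.13333e-05 s.
Utilization = t_tx / cycle = 5e-05/5.13333e-05 = 97.4 %.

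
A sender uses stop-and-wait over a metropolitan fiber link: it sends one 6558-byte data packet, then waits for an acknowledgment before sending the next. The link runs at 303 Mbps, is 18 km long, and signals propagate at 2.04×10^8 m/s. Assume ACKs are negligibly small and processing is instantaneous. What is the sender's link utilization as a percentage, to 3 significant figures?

49.5 %

t_tx = L/R = 52464/303000000 = 0.000173149 s.
t_prop = 18000/204000000 = 8.82353e-05 s; RTT = 0.000176471 s.
Cycle = t_tx + RTT = 0.000349619 s.
Utilization = t_tx / cycle = 0.000173149/0.000349619 = 49.5 %.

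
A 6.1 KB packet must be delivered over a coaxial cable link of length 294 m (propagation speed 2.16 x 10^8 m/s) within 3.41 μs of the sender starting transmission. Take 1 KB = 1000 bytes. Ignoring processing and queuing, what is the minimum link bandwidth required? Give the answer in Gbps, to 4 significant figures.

L = 48800 bits.
Propagation delay = 294 / 216000000 = 1.36111 μs.
Transmission budget = 3.41 − 1.36111 = 2.04889 μs.
R ≥ L / t_tx = 48800 bits / 2.04889e-06 s = 23.82 Gbps.

23.82 Gbps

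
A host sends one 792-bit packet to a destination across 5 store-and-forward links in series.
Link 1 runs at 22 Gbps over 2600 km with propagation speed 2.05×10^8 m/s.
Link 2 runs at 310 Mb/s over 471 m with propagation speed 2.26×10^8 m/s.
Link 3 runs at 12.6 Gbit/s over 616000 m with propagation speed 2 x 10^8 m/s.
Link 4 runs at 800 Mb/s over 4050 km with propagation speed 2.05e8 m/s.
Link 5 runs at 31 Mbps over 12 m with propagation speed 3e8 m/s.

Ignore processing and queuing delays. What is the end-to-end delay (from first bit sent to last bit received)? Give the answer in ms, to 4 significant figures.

35.55 ms

Transmission delays (L/R per hop): 3.6e-05, 0.00255484, 6.28571e-05, 0.00099, 0.0255484 ms; sum = 0.0291921 ms.
Propagation delays (d/s per hop): 12.6829, 0.00208407, 3.08, 19.7561, 4e-05 ms; sum = 35.5211 ms.
End-to-end = 35.55 ms.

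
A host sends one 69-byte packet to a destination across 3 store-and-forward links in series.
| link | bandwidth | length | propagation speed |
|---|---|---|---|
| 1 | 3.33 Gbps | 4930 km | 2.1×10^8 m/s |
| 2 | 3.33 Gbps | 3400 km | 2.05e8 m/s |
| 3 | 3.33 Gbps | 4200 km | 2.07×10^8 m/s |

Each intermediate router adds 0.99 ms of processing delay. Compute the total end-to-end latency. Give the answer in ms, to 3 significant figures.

L = 69 × 8 = 552 bits.
Transmission delay per hop = L/R = 552/3330000000 = 0.000165766 ms; 3 hops → 0.000497297 ms.
Propagation delays (d/s per hop): 23.4762, 16.5854, 20.2899 ms; sum = 60.3514 ms.
Processing at 2 router(s): 2 × 0.99 ms = 1.98 ms.
End-to-end = 62.3 ms.

62.3 ms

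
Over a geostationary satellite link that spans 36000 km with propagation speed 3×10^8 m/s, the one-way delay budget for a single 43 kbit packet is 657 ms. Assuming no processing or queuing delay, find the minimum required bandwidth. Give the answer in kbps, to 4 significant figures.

Propagation delay = 36000000 / 300000000 = 120 ms.
Transmission budget = 657 − 120 = 537 ms.
R ≥ L / t_tx = 43000 bits / 0.537 s = 80.07 kbps.

80.07 kbps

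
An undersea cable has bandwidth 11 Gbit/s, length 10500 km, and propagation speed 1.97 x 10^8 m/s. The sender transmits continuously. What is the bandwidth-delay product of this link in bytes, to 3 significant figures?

Propagation delay = 10500000 / 197000000 = 0.0532995 s.
BDP = R × t_prop = 11000000000 × 0.0532995 = 586294000 bits.
In bytes: 586294000/8 = 73300000 bytes.

73300000 bytes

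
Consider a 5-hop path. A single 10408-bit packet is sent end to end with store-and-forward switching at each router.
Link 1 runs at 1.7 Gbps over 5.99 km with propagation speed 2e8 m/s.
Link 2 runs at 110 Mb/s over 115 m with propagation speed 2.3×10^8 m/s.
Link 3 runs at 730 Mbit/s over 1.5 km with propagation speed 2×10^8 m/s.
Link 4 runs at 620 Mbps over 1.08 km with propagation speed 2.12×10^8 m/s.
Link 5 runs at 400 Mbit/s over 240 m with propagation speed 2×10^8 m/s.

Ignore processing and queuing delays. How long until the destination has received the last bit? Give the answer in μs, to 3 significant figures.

Transmission delays (L/R per hop): 6.12235, 94.6182, 14.2575, 16.7871, 26.02 μs; sum = 157.805 μs.
Propagation delays (d/s per hop): 29.95, 0.5, 7.5, 5.09434, 1.2 μs; sum = 44.2443 μs.
End-to-end = 202 μs.

202 μs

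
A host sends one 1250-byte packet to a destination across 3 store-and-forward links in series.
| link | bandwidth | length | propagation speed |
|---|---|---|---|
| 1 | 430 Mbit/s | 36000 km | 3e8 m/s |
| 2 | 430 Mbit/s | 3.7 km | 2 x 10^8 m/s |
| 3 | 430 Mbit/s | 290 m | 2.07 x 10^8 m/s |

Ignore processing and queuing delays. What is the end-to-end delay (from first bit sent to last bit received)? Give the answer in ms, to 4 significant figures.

L = 1250 × 8 = 10000 bits.
Transmission delay per hop = L/R = 10000/430000000 = 0.0232558 ms; 3 hops → 0.0697674 ms.
Propagation delays (d/s per hop): 120, 0.0185, 0.00140097 ms; sum = 120.02 ms.
End-to-end = 120.1 ms.

120.1 ms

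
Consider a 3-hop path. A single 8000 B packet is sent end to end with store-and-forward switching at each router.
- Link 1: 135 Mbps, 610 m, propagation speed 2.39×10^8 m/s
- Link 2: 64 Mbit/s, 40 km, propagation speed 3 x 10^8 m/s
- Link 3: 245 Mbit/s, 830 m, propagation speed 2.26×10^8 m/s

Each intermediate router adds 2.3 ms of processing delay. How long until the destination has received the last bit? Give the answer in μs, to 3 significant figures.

L = 8000 × 8 = 64000 bits.
Transmission delays (L/R per hop): 474.074, 1000, 261.224 μs; sum = 1735.3 μs.
Propagation delays (d/s per hop): 2.5523, 133.333, 3.67257 μs; sum = 139.558 μs.
Processing at 2 router(s): 2 × 2.3 ms = 4600 μs.
End-to-end = 6470 μs.

6470 μs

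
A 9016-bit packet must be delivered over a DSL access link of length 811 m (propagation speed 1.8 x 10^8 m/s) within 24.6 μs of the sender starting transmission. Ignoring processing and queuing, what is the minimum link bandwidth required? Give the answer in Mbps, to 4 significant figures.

Propagation delay = 811 / 180000000 = 4.50556 μs.
Transmission budget = 24.6 − 4.50556 = 20.0944 μs.
R ≥ L / t_tx = 9016 bits / 2.00944e-05 s = 448.7 Mbps.

448.7 Mbps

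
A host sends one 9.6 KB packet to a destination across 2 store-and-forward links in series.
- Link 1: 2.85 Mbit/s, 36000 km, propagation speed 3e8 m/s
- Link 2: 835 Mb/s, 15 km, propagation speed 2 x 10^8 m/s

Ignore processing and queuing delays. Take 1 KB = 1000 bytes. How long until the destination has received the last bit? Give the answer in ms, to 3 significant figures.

L = 76800 bits.
Transmission delays (L/R per hop): 26.9474, 0.091976 ms; sum = 27.0393 ms.
Propagation delays (d/s per hop): 120, 0.075 ms; sum = 120.075 ms.
End-to-end = 147 ms.

147 ms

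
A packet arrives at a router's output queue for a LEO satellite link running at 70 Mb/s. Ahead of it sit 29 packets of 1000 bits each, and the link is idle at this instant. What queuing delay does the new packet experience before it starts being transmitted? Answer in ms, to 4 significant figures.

Each queued packet: L/R = 1000/70000000 = 0.0142857 ms.
29 queued → 0.414286 ms.
Queuing delay = 0.4143 ms.

0.4143 ms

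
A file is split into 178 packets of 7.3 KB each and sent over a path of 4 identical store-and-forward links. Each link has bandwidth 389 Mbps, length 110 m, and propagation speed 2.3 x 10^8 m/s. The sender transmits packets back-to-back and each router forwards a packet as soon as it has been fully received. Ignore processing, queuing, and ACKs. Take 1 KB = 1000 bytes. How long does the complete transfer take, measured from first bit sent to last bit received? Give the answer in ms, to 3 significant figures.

Per-hop transmission t_tx = L/R = 58400/389000000 = 0.150129 ms.
Per-hop propagation t_prop = 110/2.3e+08 = 0.000478261 ms.
Pipeline fill: first packet needs 4·t_tx to clear all hops; remaining 177 packets each add one t_tx.
Total = (4+178-1)·t_tx + 4·t_prop = 181·0.150129 + 4·0.000478261 = 27.2 ms.

27.2 ms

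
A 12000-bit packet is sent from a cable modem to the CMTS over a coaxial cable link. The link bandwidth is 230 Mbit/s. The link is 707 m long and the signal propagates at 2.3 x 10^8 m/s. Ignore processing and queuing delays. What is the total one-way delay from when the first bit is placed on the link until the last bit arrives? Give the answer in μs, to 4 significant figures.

55.25 μs

Transmission delay = L/R = 12000 / 230000000 = 52.1739 μs.
Propagation delay = d/s = 707 m / 2.3e+08 m/s = 3.07391 μs.
Total = 55.25 μs.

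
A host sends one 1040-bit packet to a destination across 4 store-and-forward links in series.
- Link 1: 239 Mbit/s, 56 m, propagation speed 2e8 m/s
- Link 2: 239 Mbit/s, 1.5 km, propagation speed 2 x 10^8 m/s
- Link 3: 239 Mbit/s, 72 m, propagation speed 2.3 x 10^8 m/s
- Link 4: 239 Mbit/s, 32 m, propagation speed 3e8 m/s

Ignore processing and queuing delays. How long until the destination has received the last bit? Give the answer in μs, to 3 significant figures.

25.6 μs

Transmission delay per hop = L/R = 1040/239000000 = 4.35146 μs; 4 hops → 17.4059 μs.
Propagation delays (d/s per hop): 0.28, 7.5, 0.313043, 0.106667 μs; sum = 8.19971 μs.
End-to-end = 25.6 μs.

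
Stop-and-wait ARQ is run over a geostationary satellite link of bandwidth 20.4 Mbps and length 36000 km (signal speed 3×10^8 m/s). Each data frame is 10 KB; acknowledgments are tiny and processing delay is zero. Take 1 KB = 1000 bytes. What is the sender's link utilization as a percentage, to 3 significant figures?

1.61 %

t_tx = L/R = 80000/20400000 = 0.00392157 s.
t_prop = 36000000/300000000 = 0.12 s; RTT = 0.24 s.
Cycle = t_tx + RTT = 0.243922 s.
Utilization = t_tx / cycle = 0.00392157/0.243922 = 1.61 %.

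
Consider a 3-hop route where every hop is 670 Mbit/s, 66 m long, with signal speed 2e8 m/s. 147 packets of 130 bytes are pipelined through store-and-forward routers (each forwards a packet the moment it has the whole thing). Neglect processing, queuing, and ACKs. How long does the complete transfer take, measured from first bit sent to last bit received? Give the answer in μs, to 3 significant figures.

232 μs

Per-hop transmission t_tx = L/R = 1040/670000000 = 1.55224 μs.
Per-hop propagation t_prop = 66/200000000 = 0.33 μs.
Pipeline fill: first packet needs 3·t_tx to clear all hops; remaining 146 packets each add one t_tx.
Total = (3+147-1)·t_tx + 3·t_prop = 149·1.55224 + 3·0.33 = 232 μs.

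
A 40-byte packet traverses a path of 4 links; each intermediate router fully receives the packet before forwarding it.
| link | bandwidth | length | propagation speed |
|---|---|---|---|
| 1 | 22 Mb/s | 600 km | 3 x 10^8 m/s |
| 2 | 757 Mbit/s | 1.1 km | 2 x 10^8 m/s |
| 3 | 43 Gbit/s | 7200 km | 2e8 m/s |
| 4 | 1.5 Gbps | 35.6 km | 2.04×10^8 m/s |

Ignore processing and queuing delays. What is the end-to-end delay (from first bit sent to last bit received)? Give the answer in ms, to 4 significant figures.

L = 40 × 8 = 320 bits.
Transmission delays (L/R per hop): 0.0145455, 0.000422721, 7.44186e-06, 0.000213333 ms; sum = 0.015189 ms.
Propagation delays (d/s per hop): 2, 0.0055, 36, 0.17451 ms; sum = 38.18 ms.
End-to-end = 38.20 ms.

38.20 ms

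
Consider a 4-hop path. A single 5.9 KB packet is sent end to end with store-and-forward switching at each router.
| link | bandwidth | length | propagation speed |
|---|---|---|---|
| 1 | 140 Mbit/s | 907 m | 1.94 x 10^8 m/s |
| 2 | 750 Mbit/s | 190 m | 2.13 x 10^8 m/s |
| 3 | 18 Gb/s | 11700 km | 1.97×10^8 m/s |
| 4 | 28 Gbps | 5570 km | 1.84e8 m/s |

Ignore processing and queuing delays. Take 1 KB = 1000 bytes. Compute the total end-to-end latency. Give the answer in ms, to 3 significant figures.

90.1 ms

L = 47200 bits.
Transmission delays (L/R per hop): 0.337143, 0.0629333, 0.00262222, 0.00168571 ms; sum = 0.404384 ms.
Propagation delays (d/s per hop): 0.00467526, 0.000892019, 59.3909, 30.2717 ms; sum = 89.6682 ms.
End-to-end = 90.1 ms.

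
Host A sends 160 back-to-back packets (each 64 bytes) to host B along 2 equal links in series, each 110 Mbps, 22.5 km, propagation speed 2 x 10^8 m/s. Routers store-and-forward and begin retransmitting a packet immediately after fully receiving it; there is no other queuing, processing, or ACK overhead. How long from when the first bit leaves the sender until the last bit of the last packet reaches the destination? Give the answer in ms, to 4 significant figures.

0.9744 ms

Per-hop transmission t_tx = L/R = 512/110000000 = 0.00465455 ms.
Per-hop propagation t_prop = 22500/200000000 = 0.1125 ms.
Pipeline fill: first packet needs 2·t_tx to clear all hops; remaining 159 packets each add one t_tx.
Total = (2+160-1)·t_tx + 2·t_prop = 161·0.00465455 + 2·0.1125 = 0.9744 ms.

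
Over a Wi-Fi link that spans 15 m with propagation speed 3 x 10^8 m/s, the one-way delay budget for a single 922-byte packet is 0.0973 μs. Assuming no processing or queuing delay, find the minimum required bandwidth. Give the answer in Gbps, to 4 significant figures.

155.9 Gbps

L = 7376 bits.
Propagation delay = 15 / 300000000 = 0.05 μs.
Transmission budget = 0.0973 − 0.05 = 0.0473 μs.
R ≥ L / t_tx = 7376 bits / 4.73e-08 s = 155.9 Gbps.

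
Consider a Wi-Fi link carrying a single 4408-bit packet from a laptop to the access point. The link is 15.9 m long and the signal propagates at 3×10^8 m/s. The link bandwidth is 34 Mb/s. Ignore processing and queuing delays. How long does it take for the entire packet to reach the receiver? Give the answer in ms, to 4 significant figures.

0.1297 ms

Transmission delay = L/R = 4408 / 34000000 = 0.129647 ms.
Propagation delay = d/s = 15.9 m / 300000000 m/s = 5.3e-05 ms.
Total = 0.1297 ms.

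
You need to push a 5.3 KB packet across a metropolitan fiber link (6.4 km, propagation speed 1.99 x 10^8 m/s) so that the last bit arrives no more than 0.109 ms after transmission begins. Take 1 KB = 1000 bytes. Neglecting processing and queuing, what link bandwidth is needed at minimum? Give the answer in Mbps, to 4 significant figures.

L = 42400 bits.
Propagation delay = 6400 / 199000000 = 0.0321608 ms.
Transmission budget = 0.109 − 0.0321608 = 0.0768392 ms.
R ≥ L / t_tx = 42400 bits / 7.68392e-05 s = 551.8 Mbps.

551.8 Mbps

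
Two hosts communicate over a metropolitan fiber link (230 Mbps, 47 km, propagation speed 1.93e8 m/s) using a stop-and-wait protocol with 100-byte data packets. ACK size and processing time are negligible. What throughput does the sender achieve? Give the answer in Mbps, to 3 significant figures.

1.63 Mbps

t_tx = L/R = 800/230000000 = 3.47826e-06 s.
t_prop = 47000/193000000 = 0.000243523 s; RTT = 0.000487047 s.
Cycle = t_tx + RTT = 0.000490525 s.
Throughput = L / cycle = 800 / 0.000490525 = 1.63 Mbps.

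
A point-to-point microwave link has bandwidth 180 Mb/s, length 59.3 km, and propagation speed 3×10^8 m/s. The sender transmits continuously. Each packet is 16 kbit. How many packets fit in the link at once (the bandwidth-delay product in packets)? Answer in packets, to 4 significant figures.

Propagation delay = 59300 / 300000000 = 0.000197667 s.
BDP = R × t_prop = 180000000 × 0.000197667 = 35580 bits.
In packets of 16000 bits: 2.224 packets.

2.224 packets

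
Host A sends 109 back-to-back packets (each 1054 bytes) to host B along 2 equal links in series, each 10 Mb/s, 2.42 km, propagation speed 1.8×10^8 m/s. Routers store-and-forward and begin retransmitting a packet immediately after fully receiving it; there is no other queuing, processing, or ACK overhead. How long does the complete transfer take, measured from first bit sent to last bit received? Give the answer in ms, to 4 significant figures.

Per-hop transmission t_tx = L/R = 8432/10000000 = 0.8432 ms.
Per-hop propagation t_prop = 2420/180000000 = 0.0134444 ms.
Pipeline fill: first packet needs 2·t_tx to clear all hops; remaining 108 packets each add one t_tx.
Total = (2+109-1)·t_tx + 2·t_prop = 110·0.8432 + 2·0.0134444 = 92.78 ms.

92.78 ms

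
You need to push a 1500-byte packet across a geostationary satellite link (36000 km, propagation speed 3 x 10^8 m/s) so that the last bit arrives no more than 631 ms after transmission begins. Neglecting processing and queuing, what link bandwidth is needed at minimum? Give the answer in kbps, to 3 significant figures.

L = 12000 bits.
Propagation delay = 36000000 / 300000000 = 120 ms.
Transmission budget = 631 − 120 = 511 ms.
R ≥ L / t_tx = 12000 bits / 0.511 s = 23.5 kbps.

23.5 kbps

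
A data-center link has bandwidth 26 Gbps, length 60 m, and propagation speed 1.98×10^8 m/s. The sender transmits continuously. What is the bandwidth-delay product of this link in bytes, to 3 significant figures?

Propagation delay = 60 / 198000000 = 3.0303e-07 s.
BDP = R × t_prop = 26000000000 × 3.0303e-07 = 7878.79 bits.
In bytes: 7878.79/8 = 985 bytes.

985 bytes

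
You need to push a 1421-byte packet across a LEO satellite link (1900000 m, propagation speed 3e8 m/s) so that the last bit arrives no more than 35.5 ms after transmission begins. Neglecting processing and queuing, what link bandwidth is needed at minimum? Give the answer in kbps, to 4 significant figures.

389.8 kbps

L = 11368 bits.
Propagation delay = 1900000 / 300000000 = 6.33333 ms.
Transmission budget = 35.5 − 6.33333 = 29.1667 ms.
R ≥ L / t_tx = 11368 bits / 0.0291667 s = 389.8 kbps.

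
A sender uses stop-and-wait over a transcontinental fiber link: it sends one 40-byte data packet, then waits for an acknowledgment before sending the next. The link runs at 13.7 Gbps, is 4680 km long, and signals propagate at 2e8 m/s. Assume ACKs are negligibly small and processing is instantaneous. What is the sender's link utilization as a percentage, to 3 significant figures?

t_tx = L/R = 320/13700000000 = 2.33577e-08 s.
t_prop = 4680000/200000000 = 0.0234 s; RTT = 0.0468 s.
Cycle = t_tx + RTT = 0.0468 s.
Utilization = t_tx / cycle = 2.33577e-08/0.0468 = 0.0000499 %.

0.0000499 %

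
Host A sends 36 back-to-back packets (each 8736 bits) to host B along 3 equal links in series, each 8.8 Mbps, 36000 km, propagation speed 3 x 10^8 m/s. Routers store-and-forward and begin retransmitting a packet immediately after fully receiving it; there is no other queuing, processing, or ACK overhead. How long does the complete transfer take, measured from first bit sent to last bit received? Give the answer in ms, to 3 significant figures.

Per-hop transmission t_tx = L/R = 8736/8800000 = 0.992727 ms.
Per-hop propagation t_prop = 36000000/300000000 = 120 ms.
Pipeline fill: first packet needs 3·t_tx to clear all hops; remaining 35 packets each add one t_tx.
Total = (3+36-1)·t_tx + 3·t_prop = 38·0.992727 + 3·120 = 398 ms.

398 ms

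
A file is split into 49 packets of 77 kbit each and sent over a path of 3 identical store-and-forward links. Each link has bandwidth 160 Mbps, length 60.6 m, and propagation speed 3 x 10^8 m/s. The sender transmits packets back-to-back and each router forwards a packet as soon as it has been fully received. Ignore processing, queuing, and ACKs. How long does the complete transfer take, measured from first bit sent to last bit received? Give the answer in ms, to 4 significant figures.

24.54 ms

Per-hop transmission t_tx = L/R = 77000/160000000 = 0.48125 ms.
Per-hop propagation t_prop = 60.6/300000000 = 0.000202 ms.
Pipeline fill: first packet needs 3·t_tx to clear all hops; remaining 48 packets each add one t_tx.
Total = (3+49-1)·t_tx + 3·t_prop = 51·0.48125 + 3·0.000202 = 24.54 ms.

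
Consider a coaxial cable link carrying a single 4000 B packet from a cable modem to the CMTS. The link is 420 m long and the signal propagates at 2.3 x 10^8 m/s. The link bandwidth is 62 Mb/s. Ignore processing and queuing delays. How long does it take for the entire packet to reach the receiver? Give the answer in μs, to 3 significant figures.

518 μs

L = 4000 × 8 = 32000 bits.
Transmission delay = L/R = 32000 / 62000000 = 516.129 μs.
Propagation delay = d/s = 420 m / 2.3e+08 m/s = 1.82609 μs.
Total = 518 μs.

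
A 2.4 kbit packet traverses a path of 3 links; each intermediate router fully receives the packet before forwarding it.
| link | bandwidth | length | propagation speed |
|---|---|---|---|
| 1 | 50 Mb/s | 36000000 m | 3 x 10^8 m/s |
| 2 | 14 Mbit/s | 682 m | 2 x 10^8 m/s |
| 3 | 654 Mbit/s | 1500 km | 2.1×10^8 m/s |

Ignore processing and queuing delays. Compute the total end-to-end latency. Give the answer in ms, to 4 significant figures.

127.4 ms

L = 2400 bits.
Transmission delays (L/R per hop): 0.048, 0.171429, 0.00366972 ms; sum = 0.223098 ms.
Propagation delays (d/s per hop): 120, 0.00341, 7.14286 ms; sum = 127.146 ms.
End-to-end = 127.4 ms.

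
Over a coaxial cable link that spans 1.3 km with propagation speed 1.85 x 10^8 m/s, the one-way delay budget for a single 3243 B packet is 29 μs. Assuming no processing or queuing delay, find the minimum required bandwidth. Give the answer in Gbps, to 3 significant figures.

L = 25944 bits.
Propagation delay = 1300 / 185000000 = 7.02703 μs.
Transmission budget = 29 − 7.02703 = 21.973 μs.
R ≥ L / t_tx = 25944 bits / 2.1973e-05 s = 1.18 Gbps.

1.18 Gbps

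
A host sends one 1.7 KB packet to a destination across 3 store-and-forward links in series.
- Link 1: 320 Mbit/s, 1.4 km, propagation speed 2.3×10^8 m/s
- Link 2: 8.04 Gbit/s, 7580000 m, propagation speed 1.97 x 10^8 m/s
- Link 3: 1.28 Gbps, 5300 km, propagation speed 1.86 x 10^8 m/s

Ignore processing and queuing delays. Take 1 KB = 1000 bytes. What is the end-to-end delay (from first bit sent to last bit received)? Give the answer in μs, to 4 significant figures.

L = 13600 bits.
Transmission delays (L/R per hop): 42.5, 1.69154, 10.625 μs; sum = 54.8165 μs.
Propagation delays (d/s per hop): 6.08696, 38477.2, 28494.6 μs; sum = 66977.9 μs.
End-to-end = 67030 μs.

67030 μs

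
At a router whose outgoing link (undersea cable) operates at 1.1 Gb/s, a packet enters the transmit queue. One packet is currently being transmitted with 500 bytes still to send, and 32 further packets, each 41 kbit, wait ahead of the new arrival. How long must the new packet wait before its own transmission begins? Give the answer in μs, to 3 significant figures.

1200 μs

Each queued packet: L/R = 41000/1100000000 = 37.2727 μs.
32 queued → 1192.73 μs.
Plus remaining 4000 bits of current packet: 3.63636 μs.
Queuing delay = 1200 μs.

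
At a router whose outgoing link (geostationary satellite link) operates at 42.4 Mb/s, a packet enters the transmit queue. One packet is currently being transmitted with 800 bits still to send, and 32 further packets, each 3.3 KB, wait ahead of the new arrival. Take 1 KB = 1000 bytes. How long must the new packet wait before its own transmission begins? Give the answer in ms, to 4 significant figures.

Each queued packet: L/R = 26400/42400000 = 0.622642 ms.
32 queued → 19.9245 ms.
Plus remaining 800 bits of current packet: 0.0188679 ms.
Queuing delay = 19.94 ms.

19.94 ms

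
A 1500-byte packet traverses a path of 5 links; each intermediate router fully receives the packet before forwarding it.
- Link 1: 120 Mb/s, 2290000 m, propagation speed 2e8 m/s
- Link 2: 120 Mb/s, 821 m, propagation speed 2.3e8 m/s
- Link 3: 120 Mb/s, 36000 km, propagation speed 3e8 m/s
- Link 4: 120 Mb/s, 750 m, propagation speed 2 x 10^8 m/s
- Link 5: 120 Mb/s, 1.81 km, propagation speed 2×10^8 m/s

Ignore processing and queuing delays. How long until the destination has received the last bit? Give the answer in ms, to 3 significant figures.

L = 1500 × 8 = 12000 bits.
Transmission delay per hop = L/R = 12000/120000000 = 0.1 ms; 5 hops → 0.5 ms.
Propagation delays (d/s per hop): 11.45, 0.00356957, 120, 0.00375, 0.00905 ms; sum = 131.466 ms.
End-to-end = 132 ms.

132 ms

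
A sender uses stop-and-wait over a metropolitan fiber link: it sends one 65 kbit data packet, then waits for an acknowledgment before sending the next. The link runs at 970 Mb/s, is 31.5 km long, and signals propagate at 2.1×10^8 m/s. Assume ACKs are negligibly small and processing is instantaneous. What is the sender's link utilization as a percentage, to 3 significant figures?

t_tx = L/R = 65000/970000000 = 6.70103e-05 s.
t_prop = 31500/210000000 = 0.00015 s; RTT = 0.0003 s.
Cycle = t_tx + RTT = 0.00036701 s.
Utilization = t_tx / cycle = 6.70103e-05/0.00036701 = 18.3 %.

18.3 %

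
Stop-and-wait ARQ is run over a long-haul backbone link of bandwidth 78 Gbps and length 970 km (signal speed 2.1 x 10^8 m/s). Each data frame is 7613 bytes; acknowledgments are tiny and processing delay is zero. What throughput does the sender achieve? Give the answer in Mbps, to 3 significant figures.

t_tx = L/R = 60904/78000000000 = 7.80821e-07 s.
t_prop = 970000/210000000 = 0.00461905 s; RTT = 0.0092381 s.
Cycle = t_tx + RTT = 0.00923888 s.
Throughput = L / cycle = 60904 / 0.00923888 = 6.59 Mbps.

6.59 Mbps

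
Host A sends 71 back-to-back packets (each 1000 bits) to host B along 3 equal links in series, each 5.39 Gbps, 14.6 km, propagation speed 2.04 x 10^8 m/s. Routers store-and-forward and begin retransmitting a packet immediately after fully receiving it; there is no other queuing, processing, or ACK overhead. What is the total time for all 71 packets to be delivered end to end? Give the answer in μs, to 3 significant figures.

228 μs

Per-hop transmission t_tx = L/R = 1000/5390000000 = 0.185529 μs.
Per-hop propagation t_prop = 14600/204000000 = 71.5686 μs.
Pipeline fill: first packet needs 3·t_tx to clear all hops; remaining 70 packets each add one t_tx.
Total = (3+71-1)·t_tx + 3·t_prop = 73·0.185529 + 3·71.5686 = 228 μs.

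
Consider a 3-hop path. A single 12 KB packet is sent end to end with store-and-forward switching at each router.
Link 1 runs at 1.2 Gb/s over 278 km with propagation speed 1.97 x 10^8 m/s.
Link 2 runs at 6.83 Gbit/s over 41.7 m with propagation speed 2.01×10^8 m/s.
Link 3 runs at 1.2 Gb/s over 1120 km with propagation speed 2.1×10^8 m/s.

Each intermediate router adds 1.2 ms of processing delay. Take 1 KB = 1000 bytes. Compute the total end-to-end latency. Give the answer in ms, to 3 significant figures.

9.32 ms

L = 96000 bits.
Transmission delays (L/R per hop): 0.08, 0.0140556, 0.08 ms; sum = 0.174056 ms.
Propagation delays (d/s per hop): 1.41117, 0.000207463, 5.33333 ms; sum = 6.74471 ms.
Processing at 2 router(s): 2 × 1.2 ms = 2.4 ms.
End-to-end = 9.32 ms.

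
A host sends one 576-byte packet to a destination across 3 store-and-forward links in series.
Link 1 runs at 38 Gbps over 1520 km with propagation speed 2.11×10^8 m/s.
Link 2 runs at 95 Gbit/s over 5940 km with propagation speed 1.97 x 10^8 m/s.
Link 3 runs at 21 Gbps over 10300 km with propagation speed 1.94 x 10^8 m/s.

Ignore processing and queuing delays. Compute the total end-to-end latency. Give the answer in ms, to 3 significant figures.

90.4 ms

L = 576 × 8 = 4608 bits.
Transmission delays (L/R per hop): 0.000121263, 4.85053e-05, 0.000219429 ms; sum = 0.000389197 ms.
Propagation delays (d/s per hop): 7.20379, 30.1523, 53.0928 ms; sum = 90.4489 ms.
End-to-end = 90.4 ms.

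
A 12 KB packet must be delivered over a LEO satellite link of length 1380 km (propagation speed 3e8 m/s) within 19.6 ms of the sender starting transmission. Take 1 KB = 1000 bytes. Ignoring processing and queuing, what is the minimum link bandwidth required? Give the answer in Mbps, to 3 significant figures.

L = 96000 bits.
Propagation delay = 1380000 / 300000000 = 4.6 ms.
Transmission budget = 19.6 − 4.6 = 15 ms.
R ≥ L / t_tx = 96000 bits / 0.015 s = 6.40 Mbps.

6.40 Mbps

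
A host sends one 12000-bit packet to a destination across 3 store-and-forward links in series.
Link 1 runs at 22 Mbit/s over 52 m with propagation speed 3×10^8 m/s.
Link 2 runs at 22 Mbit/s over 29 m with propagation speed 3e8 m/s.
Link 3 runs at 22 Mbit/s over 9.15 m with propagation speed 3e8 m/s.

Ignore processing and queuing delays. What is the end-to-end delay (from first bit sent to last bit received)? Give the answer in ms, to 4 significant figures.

Transmission delay per hop = L/R = 12000/22000000 = 0.545455 ms; 3 hops → 1.63636 ms.
Propagation delays (d/s per hop): 0.000173333, 9.66667e-05, 3.05e-05 ms; sum = 0.0003005 ms.
End-to-end = 1.637 ms.

1.637 ms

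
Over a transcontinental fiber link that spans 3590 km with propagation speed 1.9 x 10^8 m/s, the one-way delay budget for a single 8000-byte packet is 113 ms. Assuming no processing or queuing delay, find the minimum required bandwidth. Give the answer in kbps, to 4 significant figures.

L = 64000 bits.
Propagation delay = 3590000 / 190000000 = 18.8947 ms.
Transmission budget = 113 − 18.8947 = 94.1053 ms.
R ≥ L / t_tx = 64000 bits / 0.0941053 s = 680.1 kbps.

680.1 kbps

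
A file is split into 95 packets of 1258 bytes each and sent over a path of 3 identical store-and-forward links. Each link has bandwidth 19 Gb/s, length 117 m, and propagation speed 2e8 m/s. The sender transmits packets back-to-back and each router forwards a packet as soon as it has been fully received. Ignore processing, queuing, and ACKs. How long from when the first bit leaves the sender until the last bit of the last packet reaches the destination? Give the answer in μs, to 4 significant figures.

Per-hop transmission t_tx = L/R = 10064/19000000000 = 0.529684 μs.
Per-hop propagation t_prop = 117/200000000 = 0.585 μs.
Pipeline fill: first packet needs 3·t_tx to clear all hops; remaining 94 packets each add one t_tx.
Total = (3+95-1)·t_tx + 3·t_prop = 97·0.529684 + 3·0.585 = 53.13 μs.

53.13 μs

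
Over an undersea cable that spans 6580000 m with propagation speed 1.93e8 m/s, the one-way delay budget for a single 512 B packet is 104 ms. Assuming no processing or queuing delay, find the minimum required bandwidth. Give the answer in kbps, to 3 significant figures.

L = 4096 bits.
Propagation delay = 6580000 / 193000000 = 34.0933 ms.
Transmission budget = 104 − 34.0933 = 69.9067 ms.
R ≥ L / t_tx = 4096 bits / 0.0699067 s = 58.6 kbps.

58.6 kbps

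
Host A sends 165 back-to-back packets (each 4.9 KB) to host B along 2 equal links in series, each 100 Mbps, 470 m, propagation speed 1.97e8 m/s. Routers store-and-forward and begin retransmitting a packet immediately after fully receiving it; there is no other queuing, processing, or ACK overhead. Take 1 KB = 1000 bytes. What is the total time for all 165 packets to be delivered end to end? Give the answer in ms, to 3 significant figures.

Per-hop transmission t_tx = L/R = 39200/100000000 = 0.392 ms.
Per-hop propagation t_prop = 470/197000000 = 0.00238579 ms.
Pipeline fill: first packet needs 2·t_tx to clear all hops; remaining 164 packets each add one t_tx.
Total = (2+165-1)·t_tx + 2·t_prop = 166·0.392 + 2·0.00238579 = 65.1 ms.

65.1 ms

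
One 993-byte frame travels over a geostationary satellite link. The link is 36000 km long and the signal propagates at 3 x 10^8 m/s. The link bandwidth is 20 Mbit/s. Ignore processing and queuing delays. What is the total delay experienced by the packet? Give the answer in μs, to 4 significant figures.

120400 μs

L = 993 × 8 = 7944 bits.
Transmission delay = L/R = 7944 / 20000000 = 397.2 μs.
Propagation delay = d/s = 36000000 m / 300000000 m/s = 120000 μs.
Total = 120400 μs.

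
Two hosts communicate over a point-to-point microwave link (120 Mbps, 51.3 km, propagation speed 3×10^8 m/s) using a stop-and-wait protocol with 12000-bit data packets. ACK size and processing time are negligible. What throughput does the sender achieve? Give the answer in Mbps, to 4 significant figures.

t_tx = L/R = 12000/120000000 = 0.0001 s.
t_prop = 51300/300000000 = 0.000171 s; RTT = 0.000342 s.
Cycle = t_tx + RTT = 0.000442 s.
Throughput = L / cycle = 12000 / 0.000442 = 27.15 Mbps.

27.15 Mbps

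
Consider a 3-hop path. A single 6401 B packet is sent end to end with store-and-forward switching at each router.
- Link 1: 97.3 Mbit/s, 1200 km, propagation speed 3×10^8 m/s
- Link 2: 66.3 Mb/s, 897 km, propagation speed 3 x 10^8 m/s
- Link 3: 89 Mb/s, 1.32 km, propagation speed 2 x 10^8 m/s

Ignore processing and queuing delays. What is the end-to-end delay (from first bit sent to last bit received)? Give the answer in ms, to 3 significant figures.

L = 6401 × 8 = 51208 bits.
Transmission delays (L/R per hop): 0.52629, 0.772368, 0.575371 ms; sum = 1.87403 ms.
Propagation delays (d/s per hop): 4, 2.99, 0.0066 ms; sum = 6.9966 ms.
End-to-end = 8.87 ms.

8.87 ms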